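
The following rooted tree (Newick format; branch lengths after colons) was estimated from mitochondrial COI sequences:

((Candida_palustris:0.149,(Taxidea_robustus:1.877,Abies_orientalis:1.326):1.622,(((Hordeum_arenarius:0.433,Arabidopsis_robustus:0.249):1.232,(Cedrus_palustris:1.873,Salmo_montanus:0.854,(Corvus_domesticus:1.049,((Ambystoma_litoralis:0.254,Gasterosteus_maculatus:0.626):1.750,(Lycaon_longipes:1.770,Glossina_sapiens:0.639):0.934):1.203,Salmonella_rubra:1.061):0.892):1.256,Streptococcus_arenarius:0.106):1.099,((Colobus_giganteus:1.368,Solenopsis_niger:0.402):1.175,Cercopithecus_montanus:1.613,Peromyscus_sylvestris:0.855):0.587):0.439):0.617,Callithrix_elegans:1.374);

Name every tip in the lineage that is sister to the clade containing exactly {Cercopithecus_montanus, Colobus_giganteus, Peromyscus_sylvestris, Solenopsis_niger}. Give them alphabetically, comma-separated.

Ambystoma_litoralis, Arabidopsis_robustus, Cedrus_palustris, Corvus_domesticus, Gasterosteus_maculatus, Glossina_sapiens, Hordeum_arenarius, Lycaon_longipes, Salmo_montanus, Salmonella_rubra, Streptococcus_arenarius

The clade containing exactly {Cercopithecus_montanus, Colobus_giganteus, Peromyscus_sylvestris, Solenopsis_niger} attaches to the tree at the node subtending (((Hordeum_arenarius,Arabidopsis_robustus),(Cedrus_palustris,Salmo_montanus,(Corvus_domesticus,((Ambystoma_litoralis,Gasterosteus_maculatus),(Lycaon_longipes,Glossina_sapiens)),Salmonella_rubra)),Streptococcus_arenarius),((Colobus_giganteus,Solenopsis_niger),Cercopithecus_montanus,Peromyscus_sylvestris)).
The other lineage descending from that same node — the sister group — is ((Hordeum_arenarius,Arabidopsis_robustus),(Cedrus_palustris,Salmo_montanus,(Corvus_domesticus,((Ambystoma_litoralis,Gasterosteus_maculatus),(Lycaon_longipes,Glossina_sapiens)),Salmonella_rubra)),Streptococcus_arenarius); its 11 tips in alphabetical order are the answer.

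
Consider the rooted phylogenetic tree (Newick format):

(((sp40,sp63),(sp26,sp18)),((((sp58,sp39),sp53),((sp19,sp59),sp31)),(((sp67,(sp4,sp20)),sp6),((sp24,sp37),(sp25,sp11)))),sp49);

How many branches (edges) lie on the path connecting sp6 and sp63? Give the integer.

The MRCA of sp6 and sp63 is the root of the tree.
From sp6 up to that node: 4 branches. From sp63 up to the same node: 3 branches. Total: 4 + 3 = 7.

7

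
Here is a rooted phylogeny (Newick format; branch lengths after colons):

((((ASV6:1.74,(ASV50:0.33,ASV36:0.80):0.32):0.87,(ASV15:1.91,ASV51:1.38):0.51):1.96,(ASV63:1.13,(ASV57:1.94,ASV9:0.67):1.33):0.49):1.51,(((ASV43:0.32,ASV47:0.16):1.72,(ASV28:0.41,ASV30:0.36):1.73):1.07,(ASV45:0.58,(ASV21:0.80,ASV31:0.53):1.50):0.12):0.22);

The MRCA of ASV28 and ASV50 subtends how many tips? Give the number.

15

The MRCA of ASV28 and ASV50 is the root, so the clade is the entire tree.
That clade contains 15 terminal taxa: ASV15, ASV21, ASV28, ASV30, ASV31, ASV36, ASV43, ASV45, ASV47, ASV50, ASV51, ASV57, ASV6, ASV63, ASV9.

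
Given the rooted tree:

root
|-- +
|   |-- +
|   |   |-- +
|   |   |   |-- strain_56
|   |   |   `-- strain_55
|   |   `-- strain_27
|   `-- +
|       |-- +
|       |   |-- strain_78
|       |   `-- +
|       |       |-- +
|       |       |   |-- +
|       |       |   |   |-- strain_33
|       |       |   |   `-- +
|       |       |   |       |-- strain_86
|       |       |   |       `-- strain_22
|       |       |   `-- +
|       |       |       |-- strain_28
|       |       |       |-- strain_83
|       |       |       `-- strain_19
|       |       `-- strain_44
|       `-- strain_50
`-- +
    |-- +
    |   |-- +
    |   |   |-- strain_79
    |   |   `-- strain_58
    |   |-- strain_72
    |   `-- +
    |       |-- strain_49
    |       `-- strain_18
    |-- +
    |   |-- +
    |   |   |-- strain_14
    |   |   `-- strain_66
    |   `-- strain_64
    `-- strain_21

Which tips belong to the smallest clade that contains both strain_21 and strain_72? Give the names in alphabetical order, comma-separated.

Tracing strain_21: it sits inside (((strain_79,strain_58),strain_72,(strain_49,strain_18)),((strain_14,strain_66),strain_64),strain_21).
Tracing strain_72: it sits inside ((strain_79,strain_58),strain_72,(strain_49,strain_18)).
The smallest clade enclosing both is (((strain_79,strain_58),strain_72,(strain_49,strain_18)),((strain_14,strain_66),strain_64),strain_21); the answer is its 9 terminal taxa in alphabetical order.

strain_14, strain_18, strain_21, strain_49, strain_58, strain_64, strain_66, strain_72, strain_79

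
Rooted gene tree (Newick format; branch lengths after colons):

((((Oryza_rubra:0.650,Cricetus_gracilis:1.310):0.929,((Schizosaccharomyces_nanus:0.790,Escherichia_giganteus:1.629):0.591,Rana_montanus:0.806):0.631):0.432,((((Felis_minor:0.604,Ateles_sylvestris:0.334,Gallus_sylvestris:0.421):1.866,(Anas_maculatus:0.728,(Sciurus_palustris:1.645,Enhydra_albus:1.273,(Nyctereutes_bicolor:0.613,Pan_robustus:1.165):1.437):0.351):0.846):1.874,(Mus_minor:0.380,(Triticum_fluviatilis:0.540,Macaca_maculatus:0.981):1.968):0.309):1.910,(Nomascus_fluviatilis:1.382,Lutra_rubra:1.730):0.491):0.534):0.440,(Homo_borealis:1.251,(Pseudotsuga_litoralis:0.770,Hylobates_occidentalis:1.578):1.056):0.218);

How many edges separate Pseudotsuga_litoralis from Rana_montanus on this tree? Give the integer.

The MRCA of Pseudotsuga_litoralis and Rana_montanus is the root of the tree.
From Pseudotsuga_litoralis up to that node: 3 branches. From Rana_montanus up to the same node: 4 branches. Total: 3 + 4 = 7.

7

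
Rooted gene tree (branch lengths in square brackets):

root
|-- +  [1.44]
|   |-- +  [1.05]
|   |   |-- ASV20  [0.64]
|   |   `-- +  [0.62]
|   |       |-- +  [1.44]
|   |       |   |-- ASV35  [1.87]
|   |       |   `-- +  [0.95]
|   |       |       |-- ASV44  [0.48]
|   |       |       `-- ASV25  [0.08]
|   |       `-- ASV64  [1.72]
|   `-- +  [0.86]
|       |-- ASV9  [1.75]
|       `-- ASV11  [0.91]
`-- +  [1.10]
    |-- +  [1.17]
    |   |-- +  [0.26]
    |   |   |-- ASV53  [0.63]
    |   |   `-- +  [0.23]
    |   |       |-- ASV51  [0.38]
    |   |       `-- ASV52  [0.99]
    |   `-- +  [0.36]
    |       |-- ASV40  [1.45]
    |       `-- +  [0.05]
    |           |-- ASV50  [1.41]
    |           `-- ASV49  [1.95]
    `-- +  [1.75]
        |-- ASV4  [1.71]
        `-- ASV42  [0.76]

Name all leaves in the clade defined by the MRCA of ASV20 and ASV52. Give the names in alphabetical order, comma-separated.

ASV11, ASV20, ASV25, ASV35, ASV4, ASV40, ASV42, ASV44, ASV49, ASV50, ASV51, ASV52, ASV53, ASV64, ASV9

Tracing ASV20: it sits inside (ASV20,((ASV35,(ASV44,ASV25)),ASV64)).
Tracing ASV52: it sits inside (ASV51,ASV52).
The smallest clade enclosing both is the whole tree (their MRCA is the root), so the answer is all 15 tips in alphabetical order.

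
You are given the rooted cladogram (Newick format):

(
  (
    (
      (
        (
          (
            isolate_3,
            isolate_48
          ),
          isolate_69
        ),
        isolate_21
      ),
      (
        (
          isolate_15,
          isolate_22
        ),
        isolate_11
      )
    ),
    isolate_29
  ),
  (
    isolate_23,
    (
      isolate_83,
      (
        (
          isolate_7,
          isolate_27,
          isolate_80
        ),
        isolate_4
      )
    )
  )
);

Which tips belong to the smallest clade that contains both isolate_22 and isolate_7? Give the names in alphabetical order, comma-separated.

isolate_11, isolate_15, isolate_21, isolate_22, isolate_23, isolate_27, isolate_29, isolate_3, isolate_4, isolate_48, isolate_69, isolate_7, isolate_80, isolate_83

Tracing isolate_22: it sits inside (isolate_15,isolate_22).
Tracing isolate_7: it sits inside (isolate_7,isolate_27,isolate_80).
The smallest clade enclosing both is the whole tree (their MRCA is the root), so the answer is all 14 tips in alphabetical order.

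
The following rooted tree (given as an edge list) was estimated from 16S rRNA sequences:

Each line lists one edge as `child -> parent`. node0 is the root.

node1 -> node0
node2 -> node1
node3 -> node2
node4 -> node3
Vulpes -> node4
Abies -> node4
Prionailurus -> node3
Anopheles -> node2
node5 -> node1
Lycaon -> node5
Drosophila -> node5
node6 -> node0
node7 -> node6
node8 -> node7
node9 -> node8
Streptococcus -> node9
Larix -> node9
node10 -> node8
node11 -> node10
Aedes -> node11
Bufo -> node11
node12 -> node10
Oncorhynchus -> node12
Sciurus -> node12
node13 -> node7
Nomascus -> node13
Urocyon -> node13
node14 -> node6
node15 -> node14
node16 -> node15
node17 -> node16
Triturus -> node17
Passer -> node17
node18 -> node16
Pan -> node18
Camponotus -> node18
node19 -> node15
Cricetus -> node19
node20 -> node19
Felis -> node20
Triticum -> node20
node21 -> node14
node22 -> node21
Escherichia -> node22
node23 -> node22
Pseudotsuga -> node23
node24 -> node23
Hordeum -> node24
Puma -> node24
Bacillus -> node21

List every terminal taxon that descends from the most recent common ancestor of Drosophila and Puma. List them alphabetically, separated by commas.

Abies, Aedes, Anopheles, Bacillus, Bufo, Camponotus, Cricetus, Drosophila, Escherichia, Felis, Hordeum, Larix, Lycaon, Nomascus, Oncorhynchus, Pan, Passer, Prionailurus, Pseudotsuga, Puma, Sciurus, Streptococcus, Triticum, Triturus, Urocyon, Vulpes

Tracing Drosophila: it sits inside (Lycaon,Drosophila).
Tracing Puma: it sits inside (Hordeum,Puma).
The smallest clade enclosing both is the whole tree (their MRCA is the root), so the answer is all 26 tips in alphabetical order.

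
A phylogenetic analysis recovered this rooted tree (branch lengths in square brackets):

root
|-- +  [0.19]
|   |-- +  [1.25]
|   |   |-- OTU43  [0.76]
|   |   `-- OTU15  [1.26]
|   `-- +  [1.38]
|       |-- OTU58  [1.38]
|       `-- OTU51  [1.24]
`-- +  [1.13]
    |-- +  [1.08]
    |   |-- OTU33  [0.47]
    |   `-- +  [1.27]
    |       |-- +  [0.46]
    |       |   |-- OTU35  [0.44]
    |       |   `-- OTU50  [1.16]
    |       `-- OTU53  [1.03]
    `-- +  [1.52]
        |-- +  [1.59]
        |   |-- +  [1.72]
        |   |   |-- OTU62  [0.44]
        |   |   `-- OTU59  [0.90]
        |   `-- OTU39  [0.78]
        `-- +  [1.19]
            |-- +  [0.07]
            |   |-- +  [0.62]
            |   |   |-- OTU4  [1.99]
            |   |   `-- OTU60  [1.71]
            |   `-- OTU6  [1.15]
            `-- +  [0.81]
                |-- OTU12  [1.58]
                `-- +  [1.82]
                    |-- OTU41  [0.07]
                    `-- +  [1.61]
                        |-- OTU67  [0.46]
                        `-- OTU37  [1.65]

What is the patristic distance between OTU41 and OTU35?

The path runs OTU41 → … → MRCA → … → OTU35; the MRCA is the node subtending ((OTU33,((OTU35,OTU50),OTU53)),(((OTU62,OTU59),OTU39),(((OTU4,OTU60),OTU6),(OTU12,(OTU41,(OTU67,OTU37)))))).
Branch lengths along that path: 0.07 + 1.82 + 0.81 + 1.19 + 1.52 + 1.08 + 1.27 + 0.46 + 0.44 = 8.66.

8.66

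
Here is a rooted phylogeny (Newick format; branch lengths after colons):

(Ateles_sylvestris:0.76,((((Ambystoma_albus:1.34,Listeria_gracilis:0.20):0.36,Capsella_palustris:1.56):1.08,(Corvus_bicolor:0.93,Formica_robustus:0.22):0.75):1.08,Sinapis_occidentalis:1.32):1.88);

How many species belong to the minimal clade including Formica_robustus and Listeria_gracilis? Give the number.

5

The MRCA of Formica_robustus and Listeria_gracilis is the node subtending (((Ambystoma_albus,Listeria_gracilis),Capsella_palustris),(Corvus_bicolor,Formica_robustus)).
That clade contains 5 terminal taxa: Ambystoma_albus, Capsella_palustris, Corvus_bicolor, Formica_robustus, Listeria_gracilis.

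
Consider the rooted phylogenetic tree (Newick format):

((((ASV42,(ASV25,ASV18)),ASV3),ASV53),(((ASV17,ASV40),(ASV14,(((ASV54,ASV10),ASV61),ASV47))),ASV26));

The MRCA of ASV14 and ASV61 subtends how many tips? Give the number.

The MRCA of ASV14 and ASV61 is the node subtending (ASV14,(((ASV54,ASV10),ASV61),ASV47)).
That clade contains 5 terminal taxa: ASV10, ASV14, ASV47, ASV54, ASV61.

5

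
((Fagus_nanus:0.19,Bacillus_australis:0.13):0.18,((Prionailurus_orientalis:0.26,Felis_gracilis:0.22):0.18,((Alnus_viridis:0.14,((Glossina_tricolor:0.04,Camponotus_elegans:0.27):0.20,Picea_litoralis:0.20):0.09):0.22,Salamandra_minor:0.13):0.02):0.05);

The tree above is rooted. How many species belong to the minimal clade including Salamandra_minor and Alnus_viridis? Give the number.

5

The MRCA of Salamandra_minor and Alnus_viridis is the node subtending ((Alnus_viridis,((Glossina_tricolor,Camponotus_elegans),Picea_litoralis)),Salamandra_minor).
That clade contains 5 terminal taxa: Alnus_viridis, Camponotus_elegans, Glossina_tricolor, Picea_litoralis, Salamandra_minor.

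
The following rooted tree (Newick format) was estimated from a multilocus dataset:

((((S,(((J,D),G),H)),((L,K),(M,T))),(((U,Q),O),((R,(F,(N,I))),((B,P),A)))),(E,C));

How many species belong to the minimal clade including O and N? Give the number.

10

The MRCA of O and N is the node subtending (((U,Q),O),((R,(F,(N,I))),((B,P),A))).
That clade contains 10 terminal taxa: A, B, F, I, N, O, P, Q, R, U.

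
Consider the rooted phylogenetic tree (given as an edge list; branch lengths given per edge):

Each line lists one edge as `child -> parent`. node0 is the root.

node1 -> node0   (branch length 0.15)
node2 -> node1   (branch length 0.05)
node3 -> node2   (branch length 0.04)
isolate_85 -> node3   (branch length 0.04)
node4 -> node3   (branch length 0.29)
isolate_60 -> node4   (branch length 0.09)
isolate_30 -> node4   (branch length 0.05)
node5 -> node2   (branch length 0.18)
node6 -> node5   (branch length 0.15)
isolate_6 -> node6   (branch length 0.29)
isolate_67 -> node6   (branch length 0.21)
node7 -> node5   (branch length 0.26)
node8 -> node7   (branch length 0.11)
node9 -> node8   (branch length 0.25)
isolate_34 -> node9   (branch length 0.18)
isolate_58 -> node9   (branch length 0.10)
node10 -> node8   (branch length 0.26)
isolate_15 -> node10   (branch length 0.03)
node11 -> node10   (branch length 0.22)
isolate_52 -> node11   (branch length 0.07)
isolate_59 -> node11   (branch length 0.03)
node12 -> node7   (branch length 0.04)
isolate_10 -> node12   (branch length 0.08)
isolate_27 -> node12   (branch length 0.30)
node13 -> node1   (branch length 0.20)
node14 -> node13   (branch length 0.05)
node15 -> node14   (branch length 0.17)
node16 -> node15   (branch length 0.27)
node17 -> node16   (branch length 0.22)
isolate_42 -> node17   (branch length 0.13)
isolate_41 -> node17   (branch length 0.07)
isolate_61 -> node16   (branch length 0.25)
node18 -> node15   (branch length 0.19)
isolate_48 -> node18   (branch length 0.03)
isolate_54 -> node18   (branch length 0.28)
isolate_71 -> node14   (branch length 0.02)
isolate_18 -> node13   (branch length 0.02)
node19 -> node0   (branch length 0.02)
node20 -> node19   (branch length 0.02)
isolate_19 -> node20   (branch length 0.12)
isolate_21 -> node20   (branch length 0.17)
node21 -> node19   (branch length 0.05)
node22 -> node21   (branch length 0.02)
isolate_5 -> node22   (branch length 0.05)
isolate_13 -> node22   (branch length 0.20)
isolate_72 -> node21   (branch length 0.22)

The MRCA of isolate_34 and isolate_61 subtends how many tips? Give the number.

The MRCA of isolate_34 and isolate_61 is the node subtending (((isolate_85,(isolate_60,isolate_30)),((isolate_6,isolate_67),(((isolate_34,isolate_58),(isolate_15,(isolate_52,isolate_59))),(isolate_10,isolate_27)))),(((((isolate_42,isolate_41),isolate_61),(isolate_48,isolate_54)),isolate_71),isolate_18)).
That clade contains 19 terminal taxa: isolate_10, isolate_15, isolate_18, isolate_27, isolate_30, isolate_34, isolate_41, isolate_42, isolate_48, isolate_52, isolate_54, isolate_58, isolate_59, isolate_6, isolate_60, isolate_61, isolate_67, isolate_71, isolate_85.

19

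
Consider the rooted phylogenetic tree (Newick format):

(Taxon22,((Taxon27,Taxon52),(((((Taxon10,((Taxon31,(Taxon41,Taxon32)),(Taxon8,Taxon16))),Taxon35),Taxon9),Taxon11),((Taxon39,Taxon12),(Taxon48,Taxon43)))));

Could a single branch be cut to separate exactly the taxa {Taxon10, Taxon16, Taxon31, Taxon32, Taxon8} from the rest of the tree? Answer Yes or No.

No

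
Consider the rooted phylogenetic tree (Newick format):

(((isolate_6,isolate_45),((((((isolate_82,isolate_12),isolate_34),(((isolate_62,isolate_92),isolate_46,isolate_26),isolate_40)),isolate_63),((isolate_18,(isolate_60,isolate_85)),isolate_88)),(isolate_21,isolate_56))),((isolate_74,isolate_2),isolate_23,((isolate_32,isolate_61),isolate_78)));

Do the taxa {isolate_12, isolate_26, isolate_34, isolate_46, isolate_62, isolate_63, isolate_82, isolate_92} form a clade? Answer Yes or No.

No

The MRCA of the listed taxa subtends ((((isolate_82,isolate_12),isolate_34),(((isolate_62,isolate_92),isolate_46,isolate_26),isolate_40)),isolate_63).
That clade also contains isolate_40, which is not in the proposed group, so the group is not monophyletic.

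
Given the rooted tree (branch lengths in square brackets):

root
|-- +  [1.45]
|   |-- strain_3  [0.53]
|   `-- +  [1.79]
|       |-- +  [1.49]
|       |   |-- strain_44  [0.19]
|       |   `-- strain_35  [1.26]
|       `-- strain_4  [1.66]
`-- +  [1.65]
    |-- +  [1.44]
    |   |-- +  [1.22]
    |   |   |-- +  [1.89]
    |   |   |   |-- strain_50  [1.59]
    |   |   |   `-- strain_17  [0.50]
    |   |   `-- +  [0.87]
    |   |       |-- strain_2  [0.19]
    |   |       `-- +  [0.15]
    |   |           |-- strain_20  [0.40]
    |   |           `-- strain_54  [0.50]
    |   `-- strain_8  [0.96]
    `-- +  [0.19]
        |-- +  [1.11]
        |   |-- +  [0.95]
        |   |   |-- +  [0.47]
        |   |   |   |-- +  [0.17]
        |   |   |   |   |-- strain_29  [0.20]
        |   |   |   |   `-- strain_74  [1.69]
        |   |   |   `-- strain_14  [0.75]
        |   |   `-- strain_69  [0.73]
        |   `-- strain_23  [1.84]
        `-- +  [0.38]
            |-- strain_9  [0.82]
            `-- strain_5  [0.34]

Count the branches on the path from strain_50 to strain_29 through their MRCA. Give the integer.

The MRCA of strain_50 and strain_29 is the node subtending ((((strain_50,strain_17),(strain_2,(strain_20,strain_54))),strain_8),(((((strain_29,strain_74),strain_14),strain_69),strain_23),(strain_9,strain_5))).
From strain_50 up to that node: 4 branches. From strain_29 up to the same node: 6 branches. Total: 4 + 6 = 10.

10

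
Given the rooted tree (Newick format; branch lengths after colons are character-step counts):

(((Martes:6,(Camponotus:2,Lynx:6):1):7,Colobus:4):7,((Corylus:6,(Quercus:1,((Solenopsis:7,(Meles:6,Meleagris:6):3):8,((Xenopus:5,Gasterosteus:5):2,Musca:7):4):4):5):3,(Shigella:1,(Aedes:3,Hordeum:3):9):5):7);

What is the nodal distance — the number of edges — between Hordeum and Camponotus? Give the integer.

The MRCA of Hordeum and Camponotus is the root of the tree.
From Hordeum up to that node: 4 branches. From Camponotus up to the same node: 4 branches. Total: 4 + 4 = 8.

8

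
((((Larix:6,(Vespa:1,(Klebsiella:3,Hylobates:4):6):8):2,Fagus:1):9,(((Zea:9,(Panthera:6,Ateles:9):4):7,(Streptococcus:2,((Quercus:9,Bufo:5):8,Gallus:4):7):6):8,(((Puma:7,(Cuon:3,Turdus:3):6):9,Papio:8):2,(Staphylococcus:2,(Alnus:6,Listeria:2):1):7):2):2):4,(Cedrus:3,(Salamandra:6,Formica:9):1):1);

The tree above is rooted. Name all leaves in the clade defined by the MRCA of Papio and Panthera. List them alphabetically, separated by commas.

Alnus, Ateles, Bufo, Cuon, Gallus, Listeria, Panthera, Papio, Puma, Quercus, Staphylococcus, Streptococcus, Turdus, Zea

Tracing Papio: it sits inside ((Puma,(Cuon,Turdus)),Papio).
Tracing Panthera: it sits inside (Panthera,Ateles).
The smallest clade enclosing both is (((Zea,(Panthera,Ateles)),(Streptococcus,((Quercus,Bufo),Gallus))),(((Puma,(Cuon,Turdus)),Papio),(Staphylococcus,(Alnus,Listeria)))); the answer is its 14 terminal taxa in alphabetical order.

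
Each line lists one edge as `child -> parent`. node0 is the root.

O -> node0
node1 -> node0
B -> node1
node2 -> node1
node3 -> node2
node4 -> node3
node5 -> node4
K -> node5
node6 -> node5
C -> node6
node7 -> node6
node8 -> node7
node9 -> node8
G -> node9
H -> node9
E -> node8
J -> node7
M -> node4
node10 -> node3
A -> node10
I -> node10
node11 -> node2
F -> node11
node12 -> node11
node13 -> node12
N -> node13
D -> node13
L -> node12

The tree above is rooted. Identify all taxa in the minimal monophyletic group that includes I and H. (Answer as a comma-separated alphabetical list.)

Tracing I: it sits inside (A,I).
Tracing H: it sits inside (G,H).
The smallest clade enclosing both is (((K,(C,(((G,H),E),J))),M),(A,I)); the answer is its 9 terminal taxa in alphabetical order.

A, C, E, G, H, I, J, K, M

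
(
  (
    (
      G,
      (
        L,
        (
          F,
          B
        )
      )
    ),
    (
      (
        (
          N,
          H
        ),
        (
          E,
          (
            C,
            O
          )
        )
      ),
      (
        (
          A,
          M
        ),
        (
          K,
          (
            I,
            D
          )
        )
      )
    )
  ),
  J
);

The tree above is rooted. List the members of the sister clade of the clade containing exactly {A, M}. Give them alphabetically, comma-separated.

The clade containing exactly {A, M} attaches to the tree at the node subtending ((A,M),(K,(I,D))).
The other lineage descending from that same node — the sister group — is (K,(I,D)); its 3 tips in alphabetical order are the answer.

D, I, K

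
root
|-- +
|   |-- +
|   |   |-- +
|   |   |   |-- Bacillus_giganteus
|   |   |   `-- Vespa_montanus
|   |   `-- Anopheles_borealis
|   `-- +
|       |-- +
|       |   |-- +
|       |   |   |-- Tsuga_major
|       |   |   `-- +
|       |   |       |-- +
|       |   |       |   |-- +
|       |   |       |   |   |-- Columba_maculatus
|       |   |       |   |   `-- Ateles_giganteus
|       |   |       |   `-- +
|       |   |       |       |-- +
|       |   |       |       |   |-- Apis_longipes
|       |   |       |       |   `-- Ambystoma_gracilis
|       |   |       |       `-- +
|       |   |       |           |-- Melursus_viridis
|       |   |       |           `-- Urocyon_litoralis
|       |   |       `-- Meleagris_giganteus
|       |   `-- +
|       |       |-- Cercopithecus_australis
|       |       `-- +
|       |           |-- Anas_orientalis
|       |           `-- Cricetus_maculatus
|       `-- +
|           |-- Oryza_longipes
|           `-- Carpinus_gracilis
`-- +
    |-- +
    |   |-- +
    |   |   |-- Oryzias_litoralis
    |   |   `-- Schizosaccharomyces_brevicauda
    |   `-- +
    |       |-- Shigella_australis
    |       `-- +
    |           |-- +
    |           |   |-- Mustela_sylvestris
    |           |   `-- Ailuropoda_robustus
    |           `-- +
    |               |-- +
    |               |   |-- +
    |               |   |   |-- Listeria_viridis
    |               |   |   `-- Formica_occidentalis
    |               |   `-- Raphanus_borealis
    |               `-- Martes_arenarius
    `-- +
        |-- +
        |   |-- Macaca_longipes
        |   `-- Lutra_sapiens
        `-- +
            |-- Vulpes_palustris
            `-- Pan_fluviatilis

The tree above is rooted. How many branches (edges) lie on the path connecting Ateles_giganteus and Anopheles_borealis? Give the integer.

The MRCA of Ateles_giganteus and Anopheles_borealis is the node subtending (((Bacillus_giganteus,Vespa_montanus),Anopheles_borealis),(((Tsuga_major,(((Columba_maculatus,Ateles_giganteus),((Apis_longipes,Ambystoma_gracilis),(Melursus_viridis,Urocyon_litoralis))),Meleagris_giganteus)),(Cercopithecus_australis,(Anas_orientalis,Cricetus_maculatus))),(Oryza_longipes,Carpinus_gracilis))).
From Ateles_giganteus up to that node: 7 branches. From Anopheles_borealis up to the same node: 2 branches. Total: 7 + 2 = 9.

9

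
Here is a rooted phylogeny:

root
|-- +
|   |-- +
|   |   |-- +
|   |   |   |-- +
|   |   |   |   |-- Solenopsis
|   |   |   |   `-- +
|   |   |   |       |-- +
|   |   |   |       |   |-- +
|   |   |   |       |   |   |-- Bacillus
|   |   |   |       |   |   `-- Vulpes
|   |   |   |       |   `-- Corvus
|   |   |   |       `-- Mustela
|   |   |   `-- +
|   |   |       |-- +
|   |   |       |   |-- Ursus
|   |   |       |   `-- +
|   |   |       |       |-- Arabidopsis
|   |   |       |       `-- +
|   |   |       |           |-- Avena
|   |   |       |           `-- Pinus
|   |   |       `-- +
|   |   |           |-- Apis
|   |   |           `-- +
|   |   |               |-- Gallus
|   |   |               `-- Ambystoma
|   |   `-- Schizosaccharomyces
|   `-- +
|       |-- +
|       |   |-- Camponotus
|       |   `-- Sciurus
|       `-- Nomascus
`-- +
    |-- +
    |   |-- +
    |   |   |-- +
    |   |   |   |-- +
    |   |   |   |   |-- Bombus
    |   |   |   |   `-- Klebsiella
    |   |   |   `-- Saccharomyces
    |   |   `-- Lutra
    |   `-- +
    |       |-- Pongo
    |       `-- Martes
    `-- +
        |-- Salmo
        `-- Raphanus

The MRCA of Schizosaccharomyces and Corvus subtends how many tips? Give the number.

The MRCA of Schizosaccharomyces and Corvus is the node subtending (((Solenopsis,(((Bacillus,Vulpes),Corvus),Mustela)),((Ursus,(Arabidopsis,(Avena,Pinus))),(Apis,(Gallus,Ambystoma)))),Schizosaccharomyces).
That clade contains 13 terminal taxa: Ambystoma, Apis, Arabidopsis, Avena, Bacillus, Corvus, Gallus, Mustela, Pinus, Schizosaccharomyces, Solenopsis, Ursus, Vulpes.

13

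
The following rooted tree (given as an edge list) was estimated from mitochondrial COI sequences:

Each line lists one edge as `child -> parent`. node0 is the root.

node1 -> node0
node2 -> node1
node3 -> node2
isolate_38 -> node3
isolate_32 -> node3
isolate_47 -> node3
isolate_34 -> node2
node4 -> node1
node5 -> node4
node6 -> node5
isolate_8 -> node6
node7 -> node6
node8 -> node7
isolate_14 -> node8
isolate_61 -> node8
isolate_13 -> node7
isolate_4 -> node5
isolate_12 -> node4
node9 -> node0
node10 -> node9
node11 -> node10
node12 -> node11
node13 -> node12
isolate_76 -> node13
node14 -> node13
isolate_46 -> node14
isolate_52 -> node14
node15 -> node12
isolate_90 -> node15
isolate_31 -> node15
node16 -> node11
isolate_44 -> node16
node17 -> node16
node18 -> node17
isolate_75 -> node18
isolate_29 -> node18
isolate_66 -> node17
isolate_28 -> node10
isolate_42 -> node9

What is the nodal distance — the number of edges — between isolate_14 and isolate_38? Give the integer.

9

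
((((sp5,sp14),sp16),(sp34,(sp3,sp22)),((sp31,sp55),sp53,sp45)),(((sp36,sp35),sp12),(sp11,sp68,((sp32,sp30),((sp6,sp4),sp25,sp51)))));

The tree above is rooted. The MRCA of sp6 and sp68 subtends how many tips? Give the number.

8

The MRCA of sp6 and sp68 is the node subtending (sp11,sp68,((sp32,sp30),((sp6,sp4),sp25,sp51))).
That clade contains 8 terminal taxa: sp11, sp25, sp30, sp32, sp4, sp51, sp6, sp68.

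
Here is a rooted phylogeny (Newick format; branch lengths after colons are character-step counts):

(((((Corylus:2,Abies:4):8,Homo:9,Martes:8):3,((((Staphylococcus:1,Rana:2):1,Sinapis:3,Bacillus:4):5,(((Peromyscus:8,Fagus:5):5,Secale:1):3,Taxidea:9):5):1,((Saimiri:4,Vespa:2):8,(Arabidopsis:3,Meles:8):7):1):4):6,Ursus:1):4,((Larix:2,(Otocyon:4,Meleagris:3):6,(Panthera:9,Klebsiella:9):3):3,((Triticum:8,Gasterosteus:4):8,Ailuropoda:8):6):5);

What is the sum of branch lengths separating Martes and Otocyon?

The path runs Martes → … → MRCA → … → Otocyon; the MRCA is the root of the tree.
Branch lengths along that path: 8 + 3 + 6 + 4 + 5 + 3 + 6 + 4 = 39.

39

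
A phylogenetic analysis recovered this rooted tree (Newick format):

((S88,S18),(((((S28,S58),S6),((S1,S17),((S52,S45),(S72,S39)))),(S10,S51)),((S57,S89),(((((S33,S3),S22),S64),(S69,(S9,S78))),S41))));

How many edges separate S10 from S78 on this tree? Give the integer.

The MRCA of S10 and S78 is the node subtending (((((S28,S58),S6),((S1,S17),((S52,S45),(S72,S39)))),(S10,S51)),((S57,S89),(((((S33,S3),S22),S64),(S69,(S9,S78))),S41))).
From S10 up to that node: 3 branches. From S78 up to the same node: 6 branches. Total: 3 + 6 = 9.

9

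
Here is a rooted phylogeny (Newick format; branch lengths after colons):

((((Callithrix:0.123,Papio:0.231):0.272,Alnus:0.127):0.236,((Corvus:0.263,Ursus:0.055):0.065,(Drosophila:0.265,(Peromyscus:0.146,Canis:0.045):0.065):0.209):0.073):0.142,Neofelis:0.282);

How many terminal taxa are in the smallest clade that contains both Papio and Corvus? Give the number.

The MRCA of Papio and Corvus is the node subtending (((Callithrix,Papio),Alnus),((Corvus,Ursus),(Drosophila,(Peromyscus,Canis)))).
That clade contains 8 terminal taxa: Alnus, Callithrix, Canis, Corvus, Drosophila, Papio, Peromyscus, Ursus.

8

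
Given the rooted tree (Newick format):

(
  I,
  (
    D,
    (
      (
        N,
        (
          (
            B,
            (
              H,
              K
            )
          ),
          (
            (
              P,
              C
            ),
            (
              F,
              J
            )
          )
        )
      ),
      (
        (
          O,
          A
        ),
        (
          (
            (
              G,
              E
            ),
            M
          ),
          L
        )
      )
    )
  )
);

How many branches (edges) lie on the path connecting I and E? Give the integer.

The MRCA of I and E is the root of the tree.
From I up to that node: 1 branch. From E up to the same node: 7 branches. Total: 1 + 7 = 8.

8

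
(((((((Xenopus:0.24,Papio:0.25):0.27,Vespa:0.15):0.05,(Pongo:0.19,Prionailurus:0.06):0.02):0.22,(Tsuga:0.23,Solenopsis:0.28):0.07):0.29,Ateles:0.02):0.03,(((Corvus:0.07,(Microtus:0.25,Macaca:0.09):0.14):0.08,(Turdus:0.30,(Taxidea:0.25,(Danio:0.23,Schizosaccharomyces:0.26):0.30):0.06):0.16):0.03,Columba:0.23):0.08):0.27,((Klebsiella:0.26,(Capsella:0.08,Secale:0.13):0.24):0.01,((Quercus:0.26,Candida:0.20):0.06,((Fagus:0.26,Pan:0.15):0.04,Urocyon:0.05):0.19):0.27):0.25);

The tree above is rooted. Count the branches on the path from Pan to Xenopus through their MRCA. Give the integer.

The MRCA of Pan and Xenopus is the root of the tree.
From Pan up to that node: 5 branches. From Xenopus up to the same node: 7 branches. Total: 5 + 7 = 12.

12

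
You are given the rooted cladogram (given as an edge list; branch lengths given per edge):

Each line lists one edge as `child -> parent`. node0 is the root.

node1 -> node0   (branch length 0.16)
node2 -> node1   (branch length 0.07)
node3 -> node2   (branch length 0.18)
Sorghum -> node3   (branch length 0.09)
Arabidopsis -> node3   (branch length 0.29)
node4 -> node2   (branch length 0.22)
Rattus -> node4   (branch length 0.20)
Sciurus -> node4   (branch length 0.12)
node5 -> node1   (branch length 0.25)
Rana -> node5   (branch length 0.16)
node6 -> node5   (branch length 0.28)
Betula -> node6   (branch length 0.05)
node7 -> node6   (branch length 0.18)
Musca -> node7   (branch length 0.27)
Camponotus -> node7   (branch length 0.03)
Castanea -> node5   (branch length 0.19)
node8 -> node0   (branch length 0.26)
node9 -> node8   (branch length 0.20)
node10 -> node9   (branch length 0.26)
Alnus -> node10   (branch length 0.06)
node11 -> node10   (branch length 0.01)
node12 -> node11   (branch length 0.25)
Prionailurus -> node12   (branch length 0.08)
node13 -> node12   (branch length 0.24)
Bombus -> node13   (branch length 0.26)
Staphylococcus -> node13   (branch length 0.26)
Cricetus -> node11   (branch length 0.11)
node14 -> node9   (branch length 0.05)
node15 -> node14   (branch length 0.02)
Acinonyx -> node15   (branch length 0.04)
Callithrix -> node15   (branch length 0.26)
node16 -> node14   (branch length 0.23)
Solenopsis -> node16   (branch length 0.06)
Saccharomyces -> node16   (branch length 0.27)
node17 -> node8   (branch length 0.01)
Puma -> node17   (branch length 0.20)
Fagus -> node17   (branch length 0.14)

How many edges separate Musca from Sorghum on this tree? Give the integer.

7

The MRCA of Musca and Sorghum is the node subtending (((Sorghum,Arabidopsis),(Rattus,Sciurus)),(Rana,(Betula,(Musca,Camponotus)),Castanea)).
From Musca up to that node: 4 branches. From Sorghum up to the same node: 3 branches. Total: 4 + 3 = 7.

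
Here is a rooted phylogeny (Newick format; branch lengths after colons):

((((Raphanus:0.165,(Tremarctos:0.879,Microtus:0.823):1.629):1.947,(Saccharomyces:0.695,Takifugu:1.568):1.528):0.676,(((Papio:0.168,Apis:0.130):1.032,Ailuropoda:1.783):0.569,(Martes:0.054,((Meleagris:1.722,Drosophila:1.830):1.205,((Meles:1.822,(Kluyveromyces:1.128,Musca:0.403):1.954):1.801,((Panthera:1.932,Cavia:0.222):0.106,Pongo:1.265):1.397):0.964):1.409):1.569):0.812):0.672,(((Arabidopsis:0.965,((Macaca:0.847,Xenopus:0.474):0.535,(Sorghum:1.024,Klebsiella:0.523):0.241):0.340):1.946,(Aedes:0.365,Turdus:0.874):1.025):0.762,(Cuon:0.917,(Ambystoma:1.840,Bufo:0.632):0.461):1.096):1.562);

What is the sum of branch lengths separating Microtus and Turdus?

The path runs Microtus → … → MRCA → … → Turdus; the MRCA is the root of the tree.
Branch lengths along that path: 0.823 + 1.629 + 1.947 + 0.676 + 0.672 + 1.562 + 0.762 + 1.025 + 0.874 = 9.970.

9.970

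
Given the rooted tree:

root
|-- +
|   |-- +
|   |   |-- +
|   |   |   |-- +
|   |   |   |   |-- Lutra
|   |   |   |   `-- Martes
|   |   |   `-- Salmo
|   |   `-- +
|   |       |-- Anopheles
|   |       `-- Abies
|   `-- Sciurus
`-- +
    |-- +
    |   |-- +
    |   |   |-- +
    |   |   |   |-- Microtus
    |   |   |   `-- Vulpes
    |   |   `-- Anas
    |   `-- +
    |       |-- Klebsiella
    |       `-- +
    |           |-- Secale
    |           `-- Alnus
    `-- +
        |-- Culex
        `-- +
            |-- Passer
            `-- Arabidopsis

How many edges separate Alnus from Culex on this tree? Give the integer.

6

The MRCA of Alnus and Culex is the node subtending ((((Microtus,Vulpes),Anas),(Klebsiella,(Secale,Alnus))),(Culex,(Passer,Arabidopsis))).
From Alnus up to that node: 4 branches. From Culex up to the same node: 2 branches. Total: 4 + 2 = 6.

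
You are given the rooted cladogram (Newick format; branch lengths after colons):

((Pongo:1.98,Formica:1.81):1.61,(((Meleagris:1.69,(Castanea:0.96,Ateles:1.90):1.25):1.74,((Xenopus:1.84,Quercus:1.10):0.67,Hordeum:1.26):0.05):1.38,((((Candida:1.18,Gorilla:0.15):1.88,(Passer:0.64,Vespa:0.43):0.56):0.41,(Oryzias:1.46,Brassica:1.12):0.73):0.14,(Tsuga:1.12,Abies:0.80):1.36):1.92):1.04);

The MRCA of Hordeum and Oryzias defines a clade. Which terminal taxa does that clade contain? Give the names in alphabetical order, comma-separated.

Abies, Ateles, Brassica, Candida, Castanea, Gorilla, Hordeum, Meleagris, Oryzias, Passer, Quercus, Tsuga, Vespa, Xenopus

Tracing Hordeum: it sits inside ((Xenopus,Quercus),Hordeum).
Tracing Oryzias: it sits inside (Oryzias,Brassica).
The smallest clade enclosing both is (((Meleagris,(Castanea,Ateles)),((Xenopus,Quercus),Hordeum)),((((Candida,Gorilla),(Passer,Vespa)),(Oryzias,Brassica)),(Tsuga,Abies))); the answer is its 14 terminal taxa in alphabetical order.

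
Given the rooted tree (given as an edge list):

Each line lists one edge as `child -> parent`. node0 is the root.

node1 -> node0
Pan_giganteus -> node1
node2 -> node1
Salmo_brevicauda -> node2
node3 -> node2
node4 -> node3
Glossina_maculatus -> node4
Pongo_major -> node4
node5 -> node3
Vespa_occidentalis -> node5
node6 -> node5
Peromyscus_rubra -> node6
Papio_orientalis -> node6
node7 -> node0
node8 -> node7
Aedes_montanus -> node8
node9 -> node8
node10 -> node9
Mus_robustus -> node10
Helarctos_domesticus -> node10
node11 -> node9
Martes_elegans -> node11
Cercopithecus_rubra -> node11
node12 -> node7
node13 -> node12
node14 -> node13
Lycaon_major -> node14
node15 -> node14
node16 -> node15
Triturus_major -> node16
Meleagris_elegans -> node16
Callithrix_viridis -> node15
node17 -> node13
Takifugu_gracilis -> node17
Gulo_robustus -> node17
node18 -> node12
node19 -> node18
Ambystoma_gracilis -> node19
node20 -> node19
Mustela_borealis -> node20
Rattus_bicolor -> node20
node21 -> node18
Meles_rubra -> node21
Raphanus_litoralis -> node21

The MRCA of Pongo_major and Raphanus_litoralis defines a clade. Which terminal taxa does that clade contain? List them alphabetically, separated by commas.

Aedes_montanus, Ambystoma_gracilis, Callithrix_viridis, Cercopithecus_rubra, Glossina_maculatus, Gulo_robustus, Helarctos_domesticus, Lycaon_major, Martes_elegans, Meleagris_elegans, Meles_rubra, Mus_robustus, Mustela_borealis, Pan_giganteus, Papio_orientalis, Peromyscus_rubra, Pongo_major, Raphanus_litoralis, Rattus_bicolor, Salmo_brevicauda, Takifugu_gracilis, Triturus_major, Vespa_occidentalis

Tracing Pongo_major: it sits inside (Glossina_maculatus,Pongo_major).
Tracing Raphanus_litoralis: it sits inside (Meles_rubra,Raphanus_litoralis).
The smallest clade enclosing both is the whole tree (their MRCA is the root), so the answer is all 23 tips in alphabetical order.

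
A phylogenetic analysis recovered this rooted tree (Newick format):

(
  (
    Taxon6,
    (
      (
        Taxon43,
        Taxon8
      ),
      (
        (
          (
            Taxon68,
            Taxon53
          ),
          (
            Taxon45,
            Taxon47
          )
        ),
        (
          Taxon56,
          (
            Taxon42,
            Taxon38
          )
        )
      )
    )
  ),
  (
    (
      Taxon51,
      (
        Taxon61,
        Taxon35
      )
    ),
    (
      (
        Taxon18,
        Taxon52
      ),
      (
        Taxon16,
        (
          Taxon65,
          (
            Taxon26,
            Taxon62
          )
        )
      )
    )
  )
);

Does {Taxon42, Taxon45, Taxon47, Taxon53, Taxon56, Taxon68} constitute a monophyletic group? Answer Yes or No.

No

The MRCA of the listed taxa subtends (((Taxon68,Taxon53),(Taxon45,Taxon47)),(Taxon56,(Taxon42,Taxon38))).
That clade also contains Taxon38, which is not in the proposed group, so the group is not monophyletic.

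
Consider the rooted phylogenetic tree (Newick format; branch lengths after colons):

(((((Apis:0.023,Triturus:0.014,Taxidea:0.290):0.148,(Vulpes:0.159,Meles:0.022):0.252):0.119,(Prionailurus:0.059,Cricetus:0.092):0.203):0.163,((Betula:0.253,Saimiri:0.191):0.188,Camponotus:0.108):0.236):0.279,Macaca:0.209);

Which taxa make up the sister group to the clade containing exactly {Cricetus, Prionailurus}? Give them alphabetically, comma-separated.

Apis, Meles, Taxidea, Triturus, Vulpes

The clade containing exactly {Cricetus, Prionailurus} attaches to the tree at the node subtending (((Apis,Triturus,Taxidea),(Vulpes,Meles)),(Prionailurus,Cricetus)).
The other lineage descending from that same node — the sister group — is ((Apis,Triturus,Taxidea),(Vulpes,Meles)); its 5 tips in alphabetical order are the answer.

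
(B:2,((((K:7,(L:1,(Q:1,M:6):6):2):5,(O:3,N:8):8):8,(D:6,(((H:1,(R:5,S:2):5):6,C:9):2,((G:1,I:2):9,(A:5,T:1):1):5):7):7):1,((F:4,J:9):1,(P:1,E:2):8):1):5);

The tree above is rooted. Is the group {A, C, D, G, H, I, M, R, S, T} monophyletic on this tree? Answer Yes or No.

The MRCA of the listed taxa subtends (((K,(L,(Q,M))),(O,N)),(D,(((H,(R,S)),C),((G,I),(A,T))))).
That clade also contains K, L, N, O, Q, which are not in the proposed group, so the group is not monophyletic.

No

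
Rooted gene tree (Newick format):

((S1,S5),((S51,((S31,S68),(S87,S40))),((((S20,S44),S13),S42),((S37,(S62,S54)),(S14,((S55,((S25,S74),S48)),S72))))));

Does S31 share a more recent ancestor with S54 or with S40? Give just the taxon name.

The MRCA of S31 and S40 subtends ((S31,S68),(S87,S40)) (4 taxa).
The MRCA of S31 and S54 subtends ((S51,((S31,S68),(S87,S40))),((((S20,S44),S13),S42),((S37,(S62,S54)),(S14,((S55,((S25,S74),S48)),S72))))) (18 taxa).
The first is nested inside the second, so S31 shares a more recent common ancestor with S40.

S40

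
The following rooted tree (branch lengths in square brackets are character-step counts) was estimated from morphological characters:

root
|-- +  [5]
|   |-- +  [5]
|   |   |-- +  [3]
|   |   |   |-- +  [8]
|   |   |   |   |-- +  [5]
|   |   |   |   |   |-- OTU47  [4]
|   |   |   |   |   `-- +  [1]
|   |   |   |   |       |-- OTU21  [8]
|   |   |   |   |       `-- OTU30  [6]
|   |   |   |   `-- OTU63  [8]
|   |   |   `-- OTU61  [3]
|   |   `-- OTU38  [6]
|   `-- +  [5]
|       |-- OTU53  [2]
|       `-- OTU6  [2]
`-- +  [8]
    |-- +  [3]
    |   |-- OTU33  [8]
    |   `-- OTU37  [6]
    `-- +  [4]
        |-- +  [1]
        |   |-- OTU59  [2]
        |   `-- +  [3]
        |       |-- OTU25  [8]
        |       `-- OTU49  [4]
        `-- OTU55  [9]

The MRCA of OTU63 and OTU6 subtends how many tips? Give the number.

8

The MRCA of OTU63 and OTU6 is the node subtending (((((OTU47,(OTU21,OTU30)),OTU63),OTU61),OTU38),(OTU53,OTU6)).
That clade contains 8 terminal taxa: OTU21, OTU30, OTU38, OTU47, OTU53, OTU6, OTU61, OTU63.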